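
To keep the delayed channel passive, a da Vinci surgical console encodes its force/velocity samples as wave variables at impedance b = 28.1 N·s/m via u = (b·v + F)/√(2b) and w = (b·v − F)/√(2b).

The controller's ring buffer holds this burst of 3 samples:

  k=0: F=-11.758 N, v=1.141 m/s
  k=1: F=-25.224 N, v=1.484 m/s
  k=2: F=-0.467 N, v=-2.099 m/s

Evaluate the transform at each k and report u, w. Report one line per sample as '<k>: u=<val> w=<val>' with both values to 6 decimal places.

0: u=2.708417 w=5.845278
1: u=2.197830 w=8.927222
2: u=-7.930045 w=-7.805457

k=0: b·v=28.1×1.141=32.062100; √(2b)=7.496666; u=(32.062100+(-11.758))/7.496666=2.708417, w=(32.062100−(-11.758))/7.496666=5.845278
k=1: b·v=28.1×1.484=41.700400; √(2b)=7.496666; u=(41.700400+(-25.224))/7.496666=2.197830, w=(41.700400−(-25.224))/7.496666=8.927222
k=2: b·v=28.1×(-2.099)=-58.981900; √(2b)=7.496666; u=(-58.981900+(-0.467))/7.496666=-7.930045, w=(-58.981900−(-0.467))/7.496666=-7.805457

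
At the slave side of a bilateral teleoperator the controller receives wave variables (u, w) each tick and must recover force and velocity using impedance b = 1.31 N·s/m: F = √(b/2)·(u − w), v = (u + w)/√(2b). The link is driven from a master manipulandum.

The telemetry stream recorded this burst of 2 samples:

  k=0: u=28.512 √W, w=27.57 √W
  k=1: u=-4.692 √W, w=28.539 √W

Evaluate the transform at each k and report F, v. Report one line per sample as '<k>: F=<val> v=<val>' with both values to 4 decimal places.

k=0: u−w=0.9420, u+w=56.0820; √(b/2)=0.8093, √(2b)=1.6186; F=0.8093×0.942=0.7624, v=56.0820/1.6186=34.6476
k=1: u−w=-33.2310, u+w=23.8470; √(b/2)=0.8093, √(2b)=1.6186; F=0.8093×(-33.231)=-26.8945, v=23.8470/1.6186=14.7327

0: F=0.7624 v=34.6476
1: F=-26.8945 v=14.7327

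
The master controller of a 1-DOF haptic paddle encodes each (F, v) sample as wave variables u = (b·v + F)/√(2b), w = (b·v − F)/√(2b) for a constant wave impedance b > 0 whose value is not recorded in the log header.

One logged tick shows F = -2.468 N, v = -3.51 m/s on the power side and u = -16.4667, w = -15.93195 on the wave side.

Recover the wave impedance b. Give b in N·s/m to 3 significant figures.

b = 42.6 N·s/m

u + w = -32.3987;  u + w = √(2b)·v, so √(2b) = -32.3987/(-3.51) = 9.2304.
b = (√(2b))²/2 = 85.2000/2 = 42.6000.
(Check via u − w = 2F/√(2b): u − w = -0.5347, 2F/√(2b) = -0.5348.)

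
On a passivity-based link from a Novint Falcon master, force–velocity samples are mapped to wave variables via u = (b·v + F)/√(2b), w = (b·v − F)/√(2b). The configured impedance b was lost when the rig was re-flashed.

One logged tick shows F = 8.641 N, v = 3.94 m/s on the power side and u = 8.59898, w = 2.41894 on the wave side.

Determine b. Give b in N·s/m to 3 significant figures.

b = 3.91 N·s/m

u + w = 11.0179;  u + w = √(2b)·v, so √(2b) = 11.0179/3.94 = 2.7964.
b = (√(2b))²/2 = 7.8200/2 = 3.9100.
(Check via u − w = 2F/√(2b): u − w = 6.1800, 2F/√(2b) = 6.1800.)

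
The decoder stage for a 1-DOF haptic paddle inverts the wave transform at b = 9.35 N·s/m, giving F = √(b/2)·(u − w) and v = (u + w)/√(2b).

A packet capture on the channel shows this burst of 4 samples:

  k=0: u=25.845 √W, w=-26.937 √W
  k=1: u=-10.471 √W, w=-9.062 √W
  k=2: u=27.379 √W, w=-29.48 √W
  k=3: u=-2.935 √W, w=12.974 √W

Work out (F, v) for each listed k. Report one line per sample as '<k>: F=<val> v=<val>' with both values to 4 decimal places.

0: F=114.1239 v=-0.2525
1: F=-3.0465 v=-4.5170
2: F=122.9391 v=-0.4859
3: F=-34.3980 v=2.3215

k=0: u−w=52.7820, u+w=-1.0920; √(b/2)=2.1622, √(2b)=4.3243; F=2.1622×52.782=114.1239, v=-1.0920/4.3243=-0.2525
k=1: u−w=-1.4090, u+w=-19.5330; √(b/2)=2.1622, √(2b)=4.3243; F=2.1622×(-1.409)=-3.0465, v=-19.5330/4.3243=-4.5170
k=2: u−w=56.8590, u+w=-2.1010; √(b/2)=2.1622, √(2b)=4.3243; F=2.1622×56.859=122.9391, v=-2.1010/4.3243=-0.4859
k=3: u−w=-15.9090, u+w=10.0390; √(b/2)=2.1622, √(2b)=4.3243; F=2.1622×(-15.909)=-34.3980, v=10.0390/4.3243=2.3215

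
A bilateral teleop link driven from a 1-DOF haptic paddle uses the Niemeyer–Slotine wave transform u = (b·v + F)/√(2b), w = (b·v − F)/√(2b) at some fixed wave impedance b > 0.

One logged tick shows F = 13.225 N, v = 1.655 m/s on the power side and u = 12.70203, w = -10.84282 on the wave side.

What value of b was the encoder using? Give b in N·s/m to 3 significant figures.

b = 0.631 N·s/m

u + w = 1.8592;  u + w = √(2b)·v, so √(2b) = 1.8592/1.655 = 1.1234.
b = (√(2b))²/2 = 1.2620/2 = 0.6310.
(Check via u − w = 2F/√(2b): u − w = 23.5449, 2F/√(2b) = 23.5448.)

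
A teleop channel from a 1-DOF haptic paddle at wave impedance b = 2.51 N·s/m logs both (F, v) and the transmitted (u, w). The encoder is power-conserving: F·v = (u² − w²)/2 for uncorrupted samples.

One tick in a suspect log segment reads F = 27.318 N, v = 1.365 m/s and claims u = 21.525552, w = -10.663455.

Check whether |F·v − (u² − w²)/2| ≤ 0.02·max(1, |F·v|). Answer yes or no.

no

F·v = 27.318×1.365 = 37.289070 W.
(u² − w²)/2 = (463.349389 − 113.709273)/2 = 174.820058 W.
|Δ| = 137.530988;  2% of max(1, |F·v|) = 0.745781.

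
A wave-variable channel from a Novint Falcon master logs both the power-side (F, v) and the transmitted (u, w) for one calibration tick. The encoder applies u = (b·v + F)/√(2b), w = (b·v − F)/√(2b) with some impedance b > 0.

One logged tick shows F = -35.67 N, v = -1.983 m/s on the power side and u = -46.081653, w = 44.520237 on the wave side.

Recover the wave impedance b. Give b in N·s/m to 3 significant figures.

u + w = -1.561416;  u + w = √(2b)·v, so √(2b) = -1.561416/(-1.983) = 0.787401.
b = (√(2b))²/2 = 0.620000/2 = 0.310000.
(Check via u − w = 2F/√(2b): u − w = -90.601890, 2F/√(2b) = -90.601877.)

b = 0.31 N·s/m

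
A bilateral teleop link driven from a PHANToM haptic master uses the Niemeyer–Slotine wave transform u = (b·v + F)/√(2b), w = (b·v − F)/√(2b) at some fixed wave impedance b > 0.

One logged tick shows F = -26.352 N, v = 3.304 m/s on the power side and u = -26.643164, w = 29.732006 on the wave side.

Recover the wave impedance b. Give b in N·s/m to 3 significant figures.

b = 0.437 N·s/m

u + w = 3.088842;  u + w = √(2b)·v, so √(2b) = 3.088842/3.304 = 0.934880.
b = (√(2b))²/2 = 0.874000/2 = 0.437000.
(Check via u − w = 2F/√(2b): u − w = -56.375170, 2F/√(2b) = -56.375177.)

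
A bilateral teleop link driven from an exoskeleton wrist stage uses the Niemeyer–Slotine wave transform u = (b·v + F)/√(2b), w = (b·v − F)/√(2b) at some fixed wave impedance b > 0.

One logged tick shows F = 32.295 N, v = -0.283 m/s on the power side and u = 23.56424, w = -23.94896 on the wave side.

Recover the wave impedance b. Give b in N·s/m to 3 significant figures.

b = 0.924 N·s/m

u + w = -0.38472;  u + w = √(2b)·v, so √(2b) = -0.38472/(-0.283) = 1.35943.
b = (√(2b))²/2 = 1.84806/2 = 0.92403.
(Check via u − w = 2F/√(2b): u − w = 47.51320, 2F/√(2b) = 47.51240.)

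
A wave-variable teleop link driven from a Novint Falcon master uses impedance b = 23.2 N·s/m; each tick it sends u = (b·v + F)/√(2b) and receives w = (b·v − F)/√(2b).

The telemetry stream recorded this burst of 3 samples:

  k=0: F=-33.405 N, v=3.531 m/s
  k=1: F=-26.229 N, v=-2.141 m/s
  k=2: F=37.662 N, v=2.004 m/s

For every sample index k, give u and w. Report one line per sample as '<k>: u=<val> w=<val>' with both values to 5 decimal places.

0: u=7.12213 w=16.93018
1: u=-11.14253 w=-3.44143
2: u=12.35435 w=1.29641

k=0: b·v=23.2×3.531=81.91920; √(2b)=6.81175; u=(81.91920+(-33.405))/6.81175=7.12213, w=(81.91920−(-33.405))/6.81175=16.93018
k=1: b·v=23.2×(-2.141)=-49.67120; √(2b)=6.81175; u=(-49.67120+(-26.229))/6.81175=-11.14253, w=(-49.67120−(-26.229))/6.81175=-3.44143
k=2: b·v=23.2×2.004=46.49280; √(2b)=6.81175; u=(46.49280+37.662)/6.81175=12.35435, w=(46.49280−37.662)/6.81175=1.29641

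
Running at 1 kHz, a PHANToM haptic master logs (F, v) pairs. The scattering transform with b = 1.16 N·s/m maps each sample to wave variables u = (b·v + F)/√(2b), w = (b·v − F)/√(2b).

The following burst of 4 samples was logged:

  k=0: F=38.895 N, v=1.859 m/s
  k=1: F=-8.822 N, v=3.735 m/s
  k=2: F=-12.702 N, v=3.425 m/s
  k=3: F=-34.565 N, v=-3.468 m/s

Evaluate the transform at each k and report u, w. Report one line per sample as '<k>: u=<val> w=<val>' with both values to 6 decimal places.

0: u=26.951591 w=-24.120046
1: u=-2.947435 w=8.636418
2: u=-5.730869 w=10.947674
3: u=-25.334184 w=20.051884

k=0: b·v=1.16×1.859=2.156440; √(2b)=1.523155; u=(2.156440+38.895)/1.523155=26.951591, w=(2.156440−38.895)/1.523155=-24.120046
k=1: b·v=1.16×3.735=4.332600; √(2b)=1.523155; u=(4.332600+(-8.822))/1.523155=-2.947435, w=(4.332600−(-8.822))/1.523155=8.636418
k=2: b·v=1.16×3.425=3.973000; √(2b)=1.523155; u=(3.973000+(-12.702))/1.523155=-5.730869, w=(3.973000−(-12.702))/1.523155=10.947674
k=3: b·v=1.16×(-3.468)=-4.022880; √(2b)=1.523155; u=(-4.022880+(-34.565))/1.523155=-25.334184, w=(-4.022880−(-34.565))/1.523155=20.051884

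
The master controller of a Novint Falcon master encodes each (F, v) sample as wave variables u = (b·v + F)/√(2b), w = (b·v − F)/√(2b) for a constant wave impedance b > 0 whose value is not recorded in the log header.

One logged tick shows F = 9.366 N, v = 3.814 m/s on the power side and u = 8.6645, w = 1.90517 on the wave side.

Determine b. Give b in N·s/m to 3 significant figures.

u + w = 10.56967;  u + w = √(2b)·v, so √(2b) = 10.56967/3.814 = 2.77128.
b = (√(2b))²/2 = 7.68000/2 = 3.84000.
(Check via u − w = 2F/√(2b): u − w = 6.75933, 2F/√(2b) = 6.75933.)

b = 3.84 N·s/m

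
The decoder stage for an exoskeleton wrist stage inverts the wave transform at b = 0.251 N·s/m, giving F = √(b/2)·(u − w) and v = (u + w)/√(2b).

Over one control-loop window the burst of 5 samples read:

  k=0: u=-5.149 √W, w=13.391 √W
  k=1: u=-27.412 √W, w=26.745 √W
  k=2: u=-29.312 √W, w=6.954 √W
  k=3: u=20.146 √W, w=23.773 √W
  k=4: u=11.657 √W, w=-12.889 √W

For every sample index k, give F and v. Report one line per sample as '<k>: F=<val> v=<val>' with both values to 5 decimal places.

0: F=-6.56798 v=11.63271
1: F=-19.18565 v=-0.94140
2: F=-12.84759 v=-31.55594
3: F=-1.28490 v=61.98700
4: F=8.69566 v=-1.73884

k=0: u−w=-18.54000, u+w=8.24200; √(b/2)=0.35426, √(2b)=0.70852; F=0.35426×(-18.54)=-6.56798, v=8.24200/0.70852=11.63271
k=1: u−w=-54.15700, u+w=-0.66700; √(b/2)=0.35426, √(2b)=0.70852; F=0.35426×(-54.157)=-19.18565, v=-0.66700/0.70852=-0.94140
k=2: u−w=-36.26600, u+w=-22.35800; √(b/2)=0.35426, √(2b)=0.70852; F=0.35426×(-36.266)=-12.84759, v=-22.35800/0.70852=-31.55594
k=3: u−w=-3.62700, u+w=43.91900; √(b/2)=0.35426, √(2b)=0.70852; F=0.35426×(-3.627)=-1.28490, v=43.91900/0.70852=61.98700
k=4: u−w=24.54600, u+w=-1.23200; √(b/2)=0.35426, √(2b)=0.70852; F=0.35426×24.546=8.69566, v=-1.23200/0.70852=-1.73884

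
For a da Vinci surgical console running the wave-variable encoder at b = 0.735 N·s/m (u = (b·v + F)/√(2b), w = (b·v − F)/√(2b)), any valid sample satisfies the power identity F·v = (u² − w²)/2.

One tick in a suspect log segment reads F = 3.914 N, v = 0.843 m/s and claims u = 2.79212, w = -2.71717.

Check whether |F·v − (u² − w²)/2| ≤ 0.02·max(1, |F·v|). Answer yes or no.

F·v = 3.914×0.843 = 3.29950 W.
(u² − w²)/2 = (7.79593 − 7.38301)/2 = 0.20646 W.
|Δ| = 3.09304;  2% of max(1, |F·v|) = 0.06599.

no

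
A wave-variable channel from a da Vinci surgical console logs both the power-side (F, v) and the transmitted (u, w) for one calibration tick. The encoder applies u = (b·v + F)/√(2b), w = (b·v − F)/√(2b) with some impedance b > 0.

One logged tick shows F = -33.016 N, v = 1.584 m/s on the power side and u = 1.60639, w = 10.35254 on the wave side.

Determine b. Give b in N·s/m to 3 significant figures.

u + w = 11.9589;  u + w = √(2b)·v, so √(2b) = 11.9589/1.584 = 7.5498.
b = (√(2b))²/2 = 56.9999/2 = 28.5000.
(Check via u − w = 2F/√(2b): u − w = -8.7462, 2F/√(2b) = -8.7462.)

b = 28.5 N·s/m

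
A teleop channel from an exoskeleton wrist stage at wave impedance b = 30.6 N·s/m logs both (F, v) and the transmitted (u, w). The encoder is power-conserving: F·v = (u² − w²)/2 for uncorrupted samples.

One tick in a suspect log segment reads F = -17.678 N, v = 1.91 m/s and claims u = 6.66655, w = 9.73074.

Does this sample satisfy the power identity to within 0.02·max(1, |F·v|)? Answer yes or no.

no

F·v = (-17.678)×1.91 = -33.76498 W.
(u² − w²)/2 = (44.44289 − 94.68730)/2 = -25.12221 W.
|Δ| = 8.64277;  2% of max(1, |F·v|) = 0.67530.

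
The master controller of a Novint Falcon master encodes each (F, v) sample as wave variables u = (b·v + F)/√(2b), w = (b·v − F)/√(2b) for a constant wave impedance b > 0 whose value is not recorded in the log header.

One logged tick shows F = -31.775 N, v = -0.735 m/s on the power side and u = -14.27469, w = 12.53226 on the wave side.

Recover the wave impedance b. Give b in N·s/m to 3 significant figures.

b = 2.81 N·s/m

u + w = -1.7424;  u + w = √(2b)·v, so √(2b) = -1.7424/(-0.735) = 2.3707.
b = (√(2b))²/2 = 5.6200/2 = 2.8100.
(Check via u − w = 2F/√(2b): u − w = -26.8070, 2F/√(2b) = -26.8070.)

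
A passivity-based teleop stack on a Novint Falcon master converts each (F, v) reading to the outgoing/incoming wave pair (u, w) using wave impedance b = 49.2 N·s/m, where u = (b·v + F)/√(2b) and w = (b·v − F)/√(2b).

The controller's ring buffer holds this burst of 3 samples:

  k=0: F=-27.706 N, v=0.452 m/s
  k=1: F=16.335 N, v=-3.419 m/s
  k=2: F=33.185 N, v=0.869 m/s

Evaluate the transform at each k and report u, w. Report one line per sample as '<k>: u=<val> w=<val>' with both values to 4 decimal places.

k=0: b·v=49.2×0.452=22.2384; √(2b)=9.9197; u=(22.2384+(-27.706))/9.9197=-0.5512, w=(22.2384−(-27.706))/9.9197=5.0349
k=1: b·v=49.2×(-3.419)=-168.2148; √(2b)=9.9197; u=(-168.2148+16.335)/9.9197=-15.3110, w=(-168.2148−16.335)/9.9197=-18.6044
k=2: b·v=49.2×0.869=42.7548; √(2b)=9.9197; u=(42.7548+33.185)/9.9197=7.6555, w=(42.7548−33.185)/9.9197=0.9647

0: u=-0.5512 w=5.0349
1: u=-15.3110 w=-18.6044
2: u=7.6555 w=0.9647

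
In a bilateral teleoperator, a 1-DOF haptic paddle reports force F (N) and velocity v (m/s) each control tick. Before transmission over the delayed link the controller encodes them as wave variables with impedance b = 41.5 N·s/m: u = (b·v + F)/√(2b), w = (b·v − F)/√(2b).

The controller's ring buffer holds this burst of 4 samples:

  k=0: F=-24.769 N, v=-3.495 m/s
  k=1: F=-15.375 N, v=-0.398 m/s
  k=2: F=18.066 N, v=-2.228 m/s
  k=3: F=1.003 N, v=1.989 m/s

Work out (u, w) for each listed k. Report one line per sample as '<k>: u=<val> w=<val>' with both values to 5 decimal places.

0: u=-18.63923 w=-13.20173
1: u=-3.50060 w=-0.12535
2: u=-8.16602 w=-12.13202
3: u=9.17042 w=8.95023

k=0: b·v=41.5×(-3.495)=-145.04250; √(2b)=9.11043; u=(-145.04250+(-24.769))/9.11043=-18.63923, w=(-145.04250−(-24.769))/9.11043=-13.20173
k=1: b·v=41.5×(-0.398)=-16.51700; √(2b)=9.11043; u=(-16.51700+(-15.375))/9.11043=-3.50060, w=(-16.51700−(-15.375))/9.11043=-0.12535
k=2: b·v=41.5×(-2.228)=-92.46200; √(2b)=9.11043; u=(-92.46200+18.066)/9.11043=-8.16602, w=(-92.46200−18.066)/9.11043=-12.13202
k=3: b·v=41.5×1.989=82.54350; √(2b)=9.11043; u=(82.54350+1.003)/9.11043=9.17042, w=(82.54350−1.003)/9.11043=8.95023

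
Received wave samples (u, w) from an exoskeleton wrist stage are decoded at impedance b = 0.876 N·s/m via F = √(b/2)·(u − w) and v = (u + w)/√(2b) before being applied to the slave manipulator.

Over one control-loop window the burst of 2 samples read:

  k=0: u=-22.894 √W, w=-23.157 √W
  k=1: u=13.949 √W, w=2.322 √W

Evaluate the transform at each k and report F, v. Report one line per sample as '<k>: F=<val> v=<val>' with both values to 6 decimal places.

0: F=0.174058 v=-34.791409
1: F=7.694931 v=12.292697

k=0: u−w=0.263000, u+w=-46.051000; √(b/2)=0.661816, √(2b)=1.323631; F=0.661816×0.263=0.174058, v=-46.051000/1.323631=-34.791409
k=1: u−w=11.627000, u+w=16.271000; √(b/2)=0.661816, √(2b)=1.323631; F=0.661816×11.627=7.694931, v=16.271000/1.323631=12.292697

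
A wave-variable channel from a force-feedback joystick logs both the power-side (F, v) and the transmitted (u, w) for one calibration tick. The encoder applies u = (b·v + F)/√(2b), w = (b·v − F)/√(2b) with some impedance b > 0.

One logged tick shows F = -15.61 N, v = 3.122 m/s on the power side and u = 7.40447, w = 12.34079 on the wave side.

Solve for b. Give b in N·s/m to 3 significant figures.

b = 20 N·s/m

u + w = 19.74526;  u + w = √(2b)·v, so √(2b) = 19.74526/3.122 = 6.32455.
b = (√(2b))²/2 = 39.99999/2 = 20.00000.
(Check via u − w = 2F/√(2b): u − w = -4.93632, 2F/√(2b) = -4.93632.)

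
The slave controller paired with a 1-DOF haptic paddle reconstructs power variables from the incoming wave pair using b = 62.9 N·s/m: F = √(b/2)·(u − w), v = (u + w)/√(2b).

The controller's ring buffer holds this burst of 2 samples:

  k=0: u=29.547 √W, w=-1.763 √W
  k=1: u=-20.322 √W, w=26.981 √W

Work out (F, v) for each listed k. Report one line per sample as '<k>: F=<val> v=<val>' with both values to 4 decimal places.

k=0: u−w=31.3100, u+w=27.7840; √(b/2)=5.6080, √(2b)=11.2161; F=5.6080×31.31=175.5874, v=27.7840/11.2161=2.4772
k=1: u−w=-47.3030, u+w=6.6590; √(b/2)=5.6080, √(2b)=11.2161; F=5.6080×(-47.303)=-265.2766, v=6.6590/11.2161=0.5937

0: F=175.5874 v=2.4772
1: F=-265.2766 v=0.5937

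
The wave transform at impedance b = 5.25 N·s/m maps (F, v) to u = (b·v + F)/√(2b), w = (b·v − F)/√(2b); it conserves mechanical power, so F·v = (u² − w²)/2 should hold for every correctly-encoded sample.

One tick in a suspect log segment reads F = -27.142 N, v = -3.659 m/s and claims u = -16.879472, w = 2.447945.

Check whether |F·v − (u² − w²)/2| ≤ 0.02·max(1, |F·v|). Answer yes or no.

F·v = (-27.142)×(-3.659) = 99.312578 W.
(u² − w²)/2 = (284.916575 − 5.992435)/2 = 139.462070 W.
|Δ| = 40.149492;  2% of max(1, |F·v|) = 1.986252.

no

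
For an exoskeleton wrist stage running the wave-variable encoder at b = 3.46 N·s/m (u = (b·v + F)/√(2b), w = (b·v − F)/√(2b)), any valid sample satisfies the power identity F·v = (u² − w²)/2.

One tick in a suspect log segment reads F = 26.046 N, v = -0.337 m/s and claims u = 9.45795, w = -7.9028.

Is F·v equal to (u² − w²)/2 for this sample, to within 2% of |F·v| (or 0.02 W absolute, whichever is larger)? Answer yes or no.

F·v = 26.046×(-0.337) = -8.77750 W.
(u² − w²)/2 = (89.45282 − 62.45425)/2 = 13.49929 W.
|Δ| = 22.27679;  2% of max(1, |F·v|) = 0.17555.

no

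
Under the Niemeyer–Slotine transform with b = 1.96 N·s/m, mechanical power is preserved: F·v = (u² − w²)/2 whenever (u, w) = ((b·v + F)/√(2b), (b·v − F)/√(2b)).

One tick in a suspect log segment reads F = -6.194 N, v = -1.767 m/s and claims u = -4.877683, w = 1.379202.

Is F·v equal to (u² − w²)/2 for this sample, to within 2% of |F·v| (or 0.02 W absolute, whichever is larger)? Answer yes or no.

F·v = (-6.194)×(-1.767) = 10.944798 W.
(u² − w²)/2 = (23.791791 − 1.902198)/2 = 10.944797 W.
|Δ| = 0.000001;  2% of max(1, |F·v|) = 0.218896.

yes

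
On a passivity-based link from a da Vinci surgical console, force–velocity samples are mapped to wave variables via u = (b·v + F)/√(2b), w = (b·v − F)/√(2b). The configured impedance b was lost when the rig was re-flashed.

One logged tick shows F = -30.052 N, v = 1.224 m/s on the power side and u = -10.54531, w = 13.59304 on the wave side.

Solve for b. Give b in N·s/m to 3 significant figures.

u + w = 3.04773;  u + w = √(2b)·v, so √(2b) = 3.04773/1.224 = 2.48998.
b = (√(2b))²/2 = 6.19998/2 = 3.09999.
(Check via u − w = 2F/√(2b): u − w = -24.13835, 2F/√(2b) = -24.13839.)

b = 3.1 N·s/m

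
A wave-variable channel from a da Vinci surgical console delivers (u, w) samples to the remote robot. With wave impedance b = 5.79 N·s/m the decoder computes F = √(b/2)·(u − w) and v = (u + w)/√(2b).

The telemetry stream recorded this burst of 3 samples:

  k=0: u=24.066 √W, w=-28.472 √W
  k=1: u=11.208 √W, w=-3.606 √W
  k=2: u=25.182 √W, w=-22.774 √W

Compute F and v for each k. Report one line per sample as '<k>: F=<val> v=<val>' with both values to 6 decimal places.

k=0: u−w=52.538000, u+w=-4.406000; √(b/2)=1.701470, √(2b)=3.402940; F=1.701470×52.538=89.391828, v=-4.406000/3.402940=-1.294763
k=1: u−w=14.814000, u+w=7.602000; √(b/2)=1.701470, √(2b)=3.402940; F=1.701470×14.814=25.205576, v=7.602000/3.402940=2.233951
k=2: u−w=47.956000, u+w=2.408000; √(b/2)=1.701470, √(2b)=3.402940; F=1.701470×47.956=81.595693, v=2.408000/3.402940=0.707623

0: F=89.391828 v=-1.294763
1: F=25.205576 v=2.233951
2: F=81.595693 v=0.707623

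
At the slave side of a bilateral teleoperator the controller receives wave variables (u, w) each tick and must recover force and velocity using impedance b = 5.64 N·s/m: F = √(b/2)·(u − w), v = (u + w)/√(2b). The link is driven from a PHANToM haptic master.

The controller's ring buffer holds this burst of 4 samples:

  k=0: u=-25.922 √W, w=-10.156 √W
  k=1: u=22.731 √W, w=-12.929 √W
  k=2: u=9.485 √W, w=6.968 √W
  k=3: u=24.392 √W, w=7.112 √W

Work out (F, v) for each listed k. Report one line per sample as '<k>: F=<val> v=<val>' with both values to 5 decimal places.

k=0: u−w=-15.76600, u+w=-36.07800; √(b/2)=1.67929, √(2b)=3.35857; F=1.67929×(-15.766)=-26.47562, v=-36.07800/3.35857=-10.74207
k=1: u−w=35.66000, u+w=9.80200; √(b/2)=1.67929, √(2b)=3.35857; F=1.67929×35.66=59.88332, v=9.80200/3.35857=2.91850
k=2: u−w=2.51700, u+w=16.45300; √(b/2)=1.67929, √(2b)=3.35857; F=1.67929×2.517=4.22676, v=16.45300/3.35857=4.89881
k=3: u−w=17.28000, u+w=31.50400; √(b/2)=1.67929, √(2b)=3.35857; F=1.67929×17.28=29.01805, v=31.50400/3.35857=9.38018

0: F=-26.47562 v=-10.74207
1: F=59.88332 v=2.91850
2: F=4.22676 v=4.89881
3: F=29.01805 v=9.38018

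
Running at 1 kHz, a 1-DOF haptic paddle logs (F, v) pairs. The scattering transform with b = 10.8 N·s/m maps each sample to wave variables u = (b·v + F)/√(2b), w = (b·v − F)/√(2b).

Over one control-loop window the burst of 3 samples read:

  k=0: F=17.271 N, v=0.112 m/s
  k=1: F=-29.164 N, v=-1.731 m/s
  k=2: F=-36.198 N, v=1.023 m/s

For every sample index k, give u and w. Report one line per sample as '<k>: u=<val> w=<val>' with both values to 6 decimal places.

k=0: b·v=10.8×0.112=1.209600; √(2b)=4.647580; u=(1.209600+17.271)/4.647580=3.976392, w=(1.209600−17.271)/4.647580=-3.455863
k=1: b·v=10.8×(-1.731)=-18.694800; √(2b)=4.647580; u=(-18.694800+(-29.164))/4.647580=-10.297574, w=(-18.694800−(-29.164))/4.647580=2.252613
k=2: b·v=10.8×1.023=11.048400; √(2b)=4.647580; u=(11.048400+(-36.198))/4.647580=-5.411332, w=(11.048400−(-36.198))/4.647580=10.165807

0: u=3.976392 w=-3.455863
1: u=-10.297574 w=2.252613
2: u=-5.411332 w=10.165807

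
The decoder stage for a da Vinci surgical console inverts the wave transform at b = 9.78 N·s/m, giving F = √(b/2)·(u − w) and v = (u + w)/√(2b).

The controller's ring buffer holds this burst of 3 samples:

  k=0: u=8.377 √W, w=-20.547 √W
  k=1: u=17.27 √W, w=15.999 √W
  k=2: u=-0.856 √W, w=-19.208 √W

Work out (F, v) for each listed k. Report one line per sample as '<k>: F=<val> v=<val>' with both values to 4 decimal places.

k=0: u−w=28.9240, u+w=-12.1700; √(b/2)=2.2113, √(2b)=4.4227; F=2.2113×28.924=63.9606, v=-12.1700/4.4227=-2.7517
k=1: u−w=1.2710, u+w=33.2690; √(b/2)=2.2113, √(2b)=4.4227; F=2.2113×1.271=2.8106, v=33.2690/4.4227=7.5224
k=2: u−w=18.3520, u+w=-20.0640; √(b/2)=2.2113, √(2b)=4.4227; F=2.2113×18.352=40.5824, v=-20.0640/4.4227=-4.5366

0: F=63.9606 v=-2.7517
1: F=2.8106 v=7.5224
2: F=40.5824 v=-4.5366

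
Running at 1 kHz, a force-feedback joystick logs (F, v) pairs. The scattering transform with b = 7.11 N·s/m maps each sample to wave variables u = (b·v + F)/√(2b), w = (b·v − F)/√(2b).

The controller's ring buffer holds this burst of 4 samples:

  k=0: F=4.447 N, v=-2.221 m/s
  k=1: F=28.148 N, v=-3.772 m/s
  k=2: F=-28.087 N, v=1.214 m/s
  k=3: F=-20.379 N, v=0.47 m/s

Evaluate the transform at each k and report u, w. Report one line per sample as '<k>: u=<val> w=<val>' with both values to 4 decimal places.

0: u=-3.0083 w=-5.3669
1: u=0.3525 w=-14.5764
2: u=-5.1593 w=9.7372
3: u=-4.5180 w=6.2904

k=0: b·v=7.11×(-2.221)=-15.7913; √(2b)=3.7709; u=(-15.7913+4.447)/3.7709=-3.0083, w=(-15.7913−4.447)/3.7709=-5.3669
k=1: b·v=7.11×(-3.772)=-26.8189; √(2b)=3.7709; u=(-26.8189+28.148)/3.7709=0.3525, w=(-26.8189−28.148)/3.7709=-14.5764
k=2: b·v=7.11×1.214=8.6315; √(2b)=3.7709; u=(8.6315+(-28.087))/3.7709=-5.1593, w=(8.6315−(-28.087))/3.7709=9.7372
k=3: b·v=7.11×0.47=3.3417; √(2b)=3.7709; u=(3.3417+(-20.379))/3.7709=-4.5180, w=(3.3417−(-20.379))/3.7709=6.2904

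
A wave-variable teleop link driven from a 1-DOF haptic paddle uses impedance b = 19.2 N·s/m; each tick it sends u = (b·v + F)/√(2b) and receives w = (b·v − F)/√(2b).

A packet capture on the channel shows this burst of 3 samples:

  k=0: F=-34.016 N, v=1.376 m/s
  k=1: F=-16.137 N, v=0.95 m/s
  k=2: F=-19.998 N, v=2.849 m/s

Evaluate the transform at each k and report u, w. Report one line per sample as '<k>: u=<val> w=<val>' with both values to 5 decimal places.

0: u=-1.22593 w=9.75269
1: u=0.33937 w=5.54756
2: u=5.60014 w=12.05447

k=0: b·v=19.2×1.376=26.41920; √(2b)=6.19677; u=(26.41920+(-34.016))/6.19677=-1.22593, w=(26.41920−(-34.016))/6.19677=9.75269
k=1: b·v=19.2×0.95=18.24000; √(2b)=6.19677; u=(18.24000+(-16.137))/6.19677=0.33937, w=(18.24000−(-16.137))/6.19677=5.54756
k=2: b·v=19.2×2.849=54.70080; √(2b)=6.19677; u=(54.70080+(-19.998))/6.19677=5.60014, w=(54.70080−(-19.998))/6.19677=12.05447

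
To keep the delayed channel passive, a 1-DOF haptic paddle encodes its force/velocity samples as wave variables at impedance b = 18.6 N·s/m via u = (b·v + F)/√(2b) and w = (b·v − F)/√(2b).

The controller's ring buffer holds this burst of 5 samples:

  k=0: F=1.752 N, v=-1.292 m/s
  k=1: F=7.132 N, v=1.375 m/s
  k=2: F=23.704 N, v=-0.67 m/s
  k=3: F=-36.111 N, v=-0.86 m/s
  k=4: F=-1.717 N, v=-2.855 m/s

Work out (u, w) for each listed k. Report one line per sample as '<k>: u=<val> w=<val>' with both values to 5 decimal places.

k=0: b·v=18.6×(-1.292)=-24.03120; √(2b)=6.09918; u=(-24.03120+1.752)/6.09918=-3.65282, w=(-24.03120−1.752)/6.09918=-4.22732
k=1: b·v=18.6×1.375=25.57500; √(2b)=6.09918; u=(25.57500+7.132)/6.09918=5.36252, w=(25.57500−7.132)/6.09918=3.02385
k=2: b·v=18.6×(-0.67)=-12.46200; √(2b)=6.09918; u=(-12.46200+23.704)/6.09918=1.84320, w=(-12.46200−23.704)/6.09918=-5.92965
k=3: b·v=18.6×(-0.86)=-15.99600; √(2b)=6.09918; u=(-15.99600+(-36.111))/6.09918=-8.54328, w=(-15.99600−(-36.111))/6.09918=3.29798
k=4: b·v=18.6×(-2.855)=-53.10300; √(2b)=6.09918; u=(-53.10300+(-1.717))/6.09918=-8.98809, w=(-53.10300−(-1.717))/6.09918=-8.42507

0: u=-3.65282 w=-4.22732
1: u=5.36252 w=3.02385
2: u=1.84320 w=-5.92965
3: u=-8.54328 w=3.29798
4: u=-8.98809 w=-8.42507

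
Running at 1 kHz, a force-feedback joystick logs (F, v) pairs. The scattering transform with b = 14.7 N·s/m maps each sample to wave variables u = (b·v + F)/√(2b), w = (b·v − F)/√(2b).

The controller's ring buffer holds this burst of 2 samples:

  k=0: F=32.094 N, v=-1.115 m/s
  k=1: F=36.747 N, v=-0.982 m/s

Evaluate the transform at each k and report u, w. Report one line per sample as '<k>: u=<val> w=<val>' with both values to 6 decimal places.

0: u=2.896162 w=-8.941889
1: u=4.114879 w=-9.439456

k=0: b·v=14.7×(-1.115)=-16.390500; √(2b)=5.422177; u=(-16.390500+32.094)/5.422177=2.896162, w=(-16.390500−32.094)/5.422177=-8.941889
k=1: b·v=14.7×(-0.982)=-14.435400; √(2b)=5.422177; u=(-14.435400+36.747)/5.422177=4.114879, w=(-14.435400−36.747)/5.422177=-9.439456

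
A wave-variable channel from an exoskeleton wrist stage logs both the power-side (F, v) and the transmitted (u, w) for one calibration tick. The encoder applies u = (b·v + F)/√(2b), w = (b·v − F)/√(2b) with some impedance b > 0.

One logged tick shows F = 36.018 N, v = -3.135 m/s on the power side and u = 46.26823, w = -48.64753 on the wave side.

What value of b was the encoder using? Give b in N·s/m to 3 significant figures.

b = 0.288 N·s/m

u + w = -2.37930;  u + w = √(2b)·v, so √(2b) = -2.37930/(-3.135) = 0.75895.
b = (√(2b))²/2 = 0.57600/2 = 0.28800.
(Check via u − w = 2F/√(2b): u − w = 94.91576, 2F/√(2b) = 94.91567.)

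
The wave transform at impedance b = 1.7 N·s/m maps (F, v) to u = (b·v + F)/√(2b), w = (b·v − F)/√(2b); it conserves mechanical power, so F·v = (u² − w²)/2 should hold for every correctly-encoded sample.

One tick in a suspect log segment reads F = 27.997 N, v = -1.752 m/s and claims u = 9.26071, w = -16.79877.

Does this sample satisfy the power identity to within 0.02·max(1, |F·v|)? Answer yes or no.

no

F·v = 27.997×(-1.752) = -49.0507 W.
(u² − w²)/2 = (85.7607 − 282.1987)/2 = -98.2190 W.
|Δ| = 49.1682;  2% of max(1, |F·v|) = 0.9810.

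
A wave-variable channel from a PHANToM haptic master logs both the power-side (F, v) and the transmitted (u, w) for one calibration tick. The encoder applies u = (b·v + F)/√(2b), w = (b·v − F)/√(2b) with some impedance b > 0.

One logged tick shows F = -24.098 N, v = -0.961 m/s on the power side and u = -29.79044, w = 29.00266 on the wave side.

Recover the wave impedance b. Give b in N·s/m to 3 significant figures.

b = 0.336 N·s/m

u + w = -0.7878;  u + w = √(2b)·v, so √(2b) = -0.7878/(-0.961) = 0.8198.
b = (√(2b))²/2 = 0.6720/2 = 0.3360.
(Check via u − w = 2F/√(2b): u − w = -58.7931, 2F/√(2b) = -58.7935.)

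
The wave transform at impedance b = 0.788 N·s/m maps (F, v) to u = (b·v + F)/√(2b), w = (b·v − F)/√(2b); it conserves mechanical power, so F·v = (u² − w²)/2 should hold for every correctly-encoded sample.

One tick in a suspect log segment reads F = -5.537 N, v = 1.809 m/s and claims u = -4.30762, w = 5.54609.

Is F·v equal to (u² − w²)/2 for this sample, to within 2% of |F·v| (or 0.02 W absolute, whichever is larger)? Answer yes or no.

F·v = (-5.537)×1.809 = -10.01643 W.
(u² − w²)/2 = (18.55559 − 30.75911)/2 = -6.10176 W.
|Δ| = 3.91467;  2% of max(1, |F·v|) = 0.20033.

no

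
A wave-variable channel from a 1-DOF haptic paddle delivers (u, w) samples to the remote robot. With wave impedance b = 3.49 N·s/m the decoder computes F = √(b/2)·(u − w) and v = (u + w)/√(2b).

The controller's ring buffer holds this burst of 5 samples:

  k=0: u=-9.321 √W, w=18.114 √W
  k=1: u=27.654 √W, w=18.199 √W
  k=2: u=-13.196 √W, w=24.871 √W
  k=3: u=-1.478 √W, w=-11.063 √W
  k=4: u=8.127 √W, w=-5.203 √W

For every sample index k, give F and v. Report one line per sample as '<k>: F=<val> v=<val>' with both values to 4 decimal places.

k=0: u−w=-27.4350, u+w=8.7930; √(b/2)=1.3210, √(2b)=2.6420; F=1.3210×(-27.435)=-36.2412, v=8.7930/2.6420=3.3282
k=1: u−w=9.4550, u+w=45.8530; √(b/2)=1.3210, √(2b)=2.6420; F=1.3210×9.455=12.4899, v=45.8530/2.6420=17.3556
k=2: u−w=-38.0670, u+w=11.6750; √(b/2)=1.3210, √(2b)=2.6420; F=1.3210×(-38.067)=-50.2859, v=11.6750/2.6420=4.4191
k=3: u−w=9.5850, u+w=-12.5410; √(b/2)=1.3210, √(2b)=2.6420; F=1.3210×9.585=12.6616, v=-12.5410/2.6420=-4.7468
k=4: u−w=13.3300, u+w=2.9240; √(b/2)=1.3210, √(2b)=2.6420; F=1.3210×13.33=17.6087, v=2.9240/2.6420=1.1068

0: F=-36.2412 v=3.3282
1: F=12.4899 v=17.3556
2: F=-50.2859 v=4.4191
3: F=12.6616 v=-4.7468
4: F=17.6087 v=1.1068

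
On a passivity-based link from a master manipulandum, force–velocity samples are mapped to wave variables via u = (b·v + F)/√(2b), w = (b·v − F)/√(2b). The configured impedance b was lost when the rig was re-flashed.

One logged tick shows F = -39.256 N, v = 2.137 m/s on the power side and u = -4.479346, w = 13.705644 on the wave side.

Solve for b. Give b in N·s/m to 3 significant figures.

b = 9.32 N·s/m

u + w = 9.226298;  u + w = √(2b)·v, so √(2b) = 9.226298/2.137 = 4.317407.
b = (√(2b))²/2 = 18.640000/2 = 9.320000.
(Check via u − w = 2F/√(2b): u − w = -18.184990, 2F/√(2b) = -18.184991.)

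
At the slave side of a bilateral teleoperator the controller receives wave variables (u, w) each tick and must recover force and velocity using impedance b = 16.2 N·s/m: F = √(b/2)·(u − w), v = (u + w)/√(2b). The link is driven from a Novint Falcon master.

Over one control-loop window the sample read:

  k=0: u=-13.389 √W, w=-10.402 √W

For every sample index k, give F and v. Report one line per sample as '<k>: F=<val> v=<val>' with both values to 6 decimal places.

k=0: u−w=-2.987000, u+w=-23.791000; √(b/2)=2.846050, √(2b)=5.692100; F=2.846050×(-2.987)=-8.501151, v=-23.791000/5.692100=-4.179653

0: F=-8.501151 v=-4.179653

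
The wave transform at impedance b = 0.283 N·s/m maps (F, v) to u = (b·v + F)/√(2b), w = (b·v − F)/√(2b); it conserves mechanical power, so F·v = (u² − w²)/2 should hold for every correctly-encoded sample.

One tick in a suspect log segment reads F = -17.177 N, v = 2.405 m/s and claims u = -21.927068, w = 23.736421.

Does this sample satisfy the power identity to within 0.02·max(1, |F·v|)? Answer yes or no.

yes

F·v = (-17.177)×2.405 = -41.310685 W.
(u² − w²)/2 = (480.796311 − 563.417682)/2 = -41.310685 W.
|Δ| = 0.000000;  2% of max(1, |F·v|) = 0.826214.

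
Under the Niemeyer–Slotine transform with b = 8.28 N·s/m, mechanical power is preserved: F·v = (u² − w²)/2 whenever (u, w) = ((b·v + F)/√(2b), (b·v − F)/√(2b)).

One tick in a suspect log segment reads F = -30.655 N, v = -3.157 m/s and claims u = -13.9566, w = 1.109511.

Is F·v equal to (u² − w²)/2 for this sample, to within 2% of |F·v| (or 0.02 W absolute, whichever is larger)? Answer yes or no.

yes

F·v = (-30.655)×(-3.157) = 96.777835 W.
(u² − w²)/2 = (194.786684 − 1.231015)/2 = 96.777834 W.
|Δ| = 0.000001;  2% of max(1, |F·v|) = 1.935557.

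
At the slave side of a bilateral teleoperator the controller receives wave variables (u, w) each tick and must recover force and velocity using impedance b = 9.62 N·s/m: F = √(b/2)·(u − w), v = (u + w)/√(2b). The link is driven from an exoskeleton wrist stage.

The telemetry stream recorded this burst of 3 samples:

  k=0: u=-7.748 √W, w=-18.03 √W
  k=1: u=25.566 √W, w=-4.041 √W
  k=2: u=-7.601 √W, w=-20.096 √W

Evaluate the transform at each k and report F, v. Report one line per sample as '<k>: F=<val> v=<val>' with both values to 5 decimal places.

k=0: u−w=10.28200, u+w=-25.77800; √(b/2)=2.19317, √(2b)=4.38634; F=2.19317×10.282=22.55019, v=-25.77800/4.38634=-5.87688
k=1: u−w=29.60700, u+w=21.52500; √(b/2)=2.19317, √(2b)=4.38634; F=2.19317×29.607=64.93322, v=21.52500/4.38634=4.90728
k=2: u−w=12.49500, u+w=-27.69700; √(b/2)=2.19317, √(2b)=4.38634; F=2.19317×12.495=27.40367, v=-27.69700/4.38634=-6.31437

0: F=22.55019 v=-5.87688
1: F=64.93322 v=4.90728
2: F=27.40367 v=-6.31437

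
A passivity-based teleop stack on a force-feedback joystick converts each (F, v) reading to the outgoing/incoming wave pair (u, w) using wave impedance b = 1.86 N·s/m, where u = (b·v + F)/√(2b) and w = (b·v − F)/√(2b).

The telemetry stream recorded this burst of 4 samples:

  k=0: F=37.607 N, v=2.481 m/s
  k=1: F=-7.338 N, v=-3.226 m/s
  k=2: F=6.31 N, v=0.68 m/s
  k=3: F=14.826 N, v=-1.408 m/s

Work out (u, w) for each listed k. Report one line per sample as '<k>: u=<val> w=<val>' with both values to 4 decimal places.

k=0: b·v=1.86×2.481=4.6147; √(2b)=1.9287; u=(4.6147+37.607)/1.9287=21.8909, w=(4.6147−37.607)/1.9287=-17.1057
k=1: b·v=1.86×(-3.226)=-6.0004; √(2b)=1.9287; u=(-6.0004+(-7.338))/1.9287=-6.9156, w=(-6.0004−(-7.338))/1.9287=0.6935
k=2: b·v=1.86×0.68=1.2648; √(2b)=1.9287; u=(1.2648+6.31)/1.9287=3.9274, w=(1.2648−6.31)/1.9287=-2.6158
k=3: b·v=1.86×(-1.408)=-2.6189; √(2b)=1.9287; u=(-2.6189+14.826)/1.9287=6.3291, w=(-2.6189−14.826)/1.9287=-9.0447

0: u=21.8909 w=-17.1057
1: u=-6.9156 w=0.6935
2: u=3.9274 w=-2.6158
3: u=6.3291 w=-9.0447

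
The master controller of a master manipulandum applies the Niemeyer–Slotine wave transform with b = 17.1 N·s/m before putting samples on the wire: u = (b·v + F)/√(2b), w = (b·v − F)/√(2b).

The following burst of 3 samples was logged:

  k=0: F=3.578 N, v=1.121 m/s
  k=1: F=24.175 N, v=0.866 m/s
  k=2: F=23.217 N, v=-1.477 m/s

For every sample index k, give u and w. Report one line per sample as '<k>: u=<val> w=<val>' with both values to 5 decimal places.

k=0: b·v=17.1×1.121=19.16910; √(2b)=5.84808; u=(19.16910+3.578)/5.84808=3.88967, w=(19.16910−3.578)/5.84808=2.66602
k=1: b·v=17.1×0.866=14.80860; √(2b)=5.84808; u=(14.80860+24.175)/5.84808=6.66605, w=(14.80860−24.175)/5.84808=-1.60162
k=2: b·v=17.1×(-1.477)=-25.25670; √(2b)=5.84808; u=(-25.25670+23.217)/5.84808=-0.34878, w=(-25.25670−23.217)/5.84808=-8.28883

0: u=3.88967 w=2.66602
1: u=6.66605 w=-1.60162
2: u=-0.34878 w=-8.28883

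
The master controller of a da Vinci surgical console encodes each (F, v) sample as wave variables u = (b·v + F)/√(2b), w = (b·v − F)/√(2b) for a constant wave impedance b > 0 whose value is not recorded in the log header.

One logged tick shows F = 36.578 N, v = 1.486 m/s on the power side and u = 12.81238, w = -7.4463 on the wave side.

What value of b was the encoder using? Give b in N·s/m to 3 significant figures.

b = 6.52 N·s/m

u + w = 5.36608;  u + w = √(2b)·v, so √(2b) = 5.36608/1.486 = 3.61109.
b = (√(2b))²/2 = 13.03997/2 = 6.51999.
(Check via u − w = 2F/√(2b): u − w = 20.25868, 2F/√(2b) = 20.25870.)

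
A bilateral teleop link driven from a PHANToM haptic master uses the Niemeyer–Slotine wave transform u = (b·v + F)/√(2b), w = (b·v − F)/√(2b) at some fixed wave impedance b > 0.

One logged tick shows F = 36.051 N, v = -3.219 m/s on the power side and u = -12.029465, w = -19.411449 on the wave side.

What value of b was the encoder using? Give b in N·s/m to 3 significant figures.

u + w = -31.440914;  u + w = √(2b)·v, so √(2b) = -31.440914/(-3.219) = 9.767292.
b = (√(2b))²/2 = 95.399999/2 = 47.700000.
(Check via u − w = 2F/√(2b): u − w = 7.381984, 2F/√(2b) = 7.381984.)

b = 47.7 N·s/m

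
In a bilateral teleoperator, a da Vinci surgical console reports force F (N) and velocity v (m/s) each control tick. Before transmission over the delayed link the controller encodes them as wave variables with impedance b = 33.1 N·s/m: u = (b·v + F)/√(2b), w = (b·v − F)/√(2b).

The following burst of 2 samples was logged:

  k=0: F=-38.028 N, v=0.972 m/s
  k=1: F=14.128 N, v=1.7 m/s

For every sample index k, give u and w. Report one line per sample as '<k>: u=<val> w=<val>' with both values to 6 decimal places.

0: u=-0.719587 w=8.628107
1: u=8.652295 w=5.179480

k=0: b·v=33.1×0.972=32.173200; √(2b)=8.136338; u=(32.173200+(-38.028))/8.136338=-0.719587, w=(32.173200−(-38.028))/8.136338=8.628107
k=1: b·v=33.1×1.7=56.270000; √(2b)=8.136338; u=(56.270000+14.128)/8.136338=8.652295, w=(56.270000−14.128)/8.136338=5.179480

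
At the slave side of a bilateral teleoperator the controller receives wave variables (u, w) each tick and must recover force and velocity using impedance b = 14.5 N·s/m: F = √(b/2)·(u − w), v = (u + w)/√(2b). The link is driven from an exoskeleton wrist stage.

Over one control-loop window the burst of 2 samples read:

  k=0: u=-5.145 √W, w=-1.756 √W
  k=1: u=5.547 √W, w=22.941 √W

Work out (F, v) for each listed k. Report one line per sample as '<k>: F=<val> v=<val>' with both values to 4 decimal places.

k=0: u−w=-3.3890, u+w=-6.9010; √(b/2)=2.6926, √(2b)=5.3852; F=2.6926×(-3.389)=-9.1252, v=-6.9010/5.3852=-1.2815
k=1: u−w=-17.3940, u+w=28.4880; √(b/2)=2.6926, √(2b)=5.3852; F=2.6926×(-17.394)=-46.8348, v=28.4880/5.3852=5.2901

0: F=-9.1252 v=-1.2815
1: F=-46.8348 v=5.2901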